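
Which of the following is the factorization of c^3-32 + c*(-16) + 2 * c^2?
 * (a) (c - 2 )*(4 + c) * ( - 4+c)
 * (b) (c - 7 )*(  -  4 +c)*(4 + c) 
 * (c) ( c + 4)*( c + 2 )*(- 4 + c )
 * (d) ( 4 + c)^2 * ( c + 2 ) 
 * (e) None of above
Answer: c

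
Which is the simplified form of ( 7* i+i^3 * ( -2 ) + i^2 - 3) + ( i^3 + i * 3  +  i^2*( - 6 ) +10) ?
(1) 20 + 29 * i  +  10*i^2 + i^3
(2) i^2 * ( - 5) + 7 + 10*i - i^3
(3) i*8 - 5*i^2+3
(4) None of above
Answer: 2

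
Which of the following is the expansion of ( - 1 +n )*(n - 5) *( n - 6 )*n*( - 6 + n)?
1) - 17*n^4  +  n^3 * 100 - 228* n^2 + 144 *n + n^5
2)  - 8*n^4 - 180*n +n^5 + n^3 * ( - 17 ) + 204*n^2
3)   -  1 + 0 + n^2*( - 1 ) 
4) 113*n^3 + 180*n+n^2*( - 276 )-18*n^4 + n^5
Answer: 4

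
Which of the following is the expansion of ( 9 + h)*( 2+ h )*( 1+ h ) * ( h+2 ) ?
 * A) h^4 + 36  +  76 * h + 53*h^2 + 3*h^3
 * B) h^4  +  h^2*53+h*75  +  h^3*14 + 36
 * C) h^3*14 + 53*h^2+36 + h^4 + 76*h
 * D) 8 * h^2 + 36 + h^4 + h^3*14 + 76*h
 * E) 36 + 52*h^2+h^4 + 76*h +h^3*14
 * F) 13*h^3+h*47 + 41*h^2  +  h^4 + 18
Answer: C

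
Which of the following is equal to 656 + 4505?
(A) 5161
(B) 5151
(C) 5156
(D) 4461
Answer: A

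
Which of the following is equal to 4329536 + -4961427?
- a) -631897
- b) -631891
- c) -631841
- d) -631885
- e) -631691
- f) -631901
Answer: b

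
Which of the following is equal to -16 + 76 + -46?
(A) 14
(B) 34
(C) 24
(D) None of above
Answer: A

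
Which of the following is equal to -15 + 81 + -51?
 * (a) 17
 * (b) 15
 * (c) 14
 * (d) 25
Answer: b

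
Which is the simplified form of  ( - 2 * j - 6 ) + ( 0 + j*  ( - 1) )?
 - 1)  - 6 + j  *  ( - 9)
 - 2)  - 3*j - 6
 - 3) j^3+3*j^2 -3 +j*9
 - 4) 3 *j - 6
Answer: 2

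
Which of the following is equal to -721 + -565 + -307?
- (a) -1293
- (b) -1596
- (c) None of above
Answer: c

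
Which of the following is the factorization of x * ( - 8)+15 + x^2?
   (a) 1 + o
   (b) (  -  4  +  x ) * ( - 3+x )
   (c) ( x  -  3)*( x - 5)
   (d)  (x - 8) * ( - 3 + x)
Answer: c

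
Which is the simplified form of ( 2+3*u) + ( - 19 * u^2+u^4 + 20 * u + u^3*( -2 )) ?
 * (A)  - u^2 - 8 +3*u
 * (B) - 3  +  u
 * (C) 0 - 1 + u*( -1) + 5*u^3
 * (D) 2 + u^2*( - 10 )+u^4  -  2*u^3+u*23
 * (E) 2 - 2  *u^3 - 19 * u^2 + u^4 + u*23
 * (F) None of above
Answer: E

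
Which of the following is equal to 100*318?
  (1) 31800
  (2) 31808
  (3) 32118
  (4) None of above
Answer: 1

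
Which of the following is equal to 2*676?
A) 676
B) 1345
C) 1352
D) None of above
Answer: C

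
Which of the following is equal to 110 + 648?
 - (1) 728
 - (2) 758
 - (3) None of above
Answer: 2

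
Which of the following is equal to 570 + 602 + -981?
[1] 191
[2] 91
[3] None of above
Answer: 1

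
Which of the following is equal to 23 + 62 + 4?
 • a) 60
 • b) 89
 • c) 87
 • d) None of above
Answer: b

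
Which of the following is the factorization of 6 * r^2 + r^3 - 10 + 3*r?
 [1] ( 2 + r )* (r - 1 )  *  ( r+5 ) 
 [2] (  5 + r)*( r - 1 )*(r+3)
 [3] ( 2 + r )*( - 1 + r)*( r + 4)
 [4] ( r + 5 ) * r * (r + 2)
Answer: 1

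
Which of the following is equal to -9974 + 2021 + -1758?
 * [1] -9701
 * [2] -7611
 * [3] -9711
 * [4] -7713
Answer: 3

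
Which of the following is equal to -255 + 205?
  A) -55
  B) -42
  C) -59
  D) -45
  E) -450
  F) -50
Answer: F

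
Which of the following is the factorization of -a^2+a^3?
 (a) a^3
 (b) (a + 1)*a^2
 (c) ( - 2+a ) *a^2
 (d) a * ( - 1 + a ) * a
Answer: d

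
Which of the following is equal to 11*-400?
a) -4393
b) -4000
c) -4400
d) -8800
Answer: c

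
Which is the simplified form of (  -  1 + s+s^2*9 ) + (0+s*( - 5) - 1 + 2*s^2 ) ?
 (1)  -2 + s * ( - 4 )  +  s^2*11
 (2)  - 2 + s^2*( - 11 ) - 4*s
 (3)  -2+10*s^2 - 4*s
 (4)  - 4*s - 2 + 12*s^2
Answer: 1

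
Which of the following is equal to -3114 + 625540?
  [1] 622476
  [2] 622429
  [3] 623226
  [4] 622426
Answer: 4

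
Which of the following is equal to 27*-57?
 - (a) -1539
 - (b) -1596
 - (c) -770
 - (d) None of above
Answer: a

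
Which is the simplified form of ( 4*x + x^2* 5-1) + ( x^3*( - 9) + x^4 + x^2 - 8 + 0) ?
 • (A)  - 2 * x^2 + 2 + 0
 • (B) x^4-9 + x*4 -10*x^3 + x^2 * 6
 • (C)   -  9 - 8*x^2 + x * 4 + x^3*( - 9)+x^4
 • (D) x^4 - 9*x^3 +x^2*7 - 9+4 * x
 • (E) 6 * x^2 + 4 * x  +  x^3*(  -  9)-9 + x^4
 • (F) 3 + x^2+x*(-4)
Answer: E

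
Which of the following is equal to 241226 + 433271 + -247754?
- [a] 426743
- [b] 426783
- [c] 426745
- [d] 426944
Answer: a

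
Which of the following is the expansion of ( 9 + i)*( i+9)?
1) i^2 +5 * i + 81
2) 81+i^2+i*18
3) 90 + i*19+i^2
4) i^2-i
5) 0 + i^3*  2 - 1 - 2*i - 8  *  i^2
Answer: 2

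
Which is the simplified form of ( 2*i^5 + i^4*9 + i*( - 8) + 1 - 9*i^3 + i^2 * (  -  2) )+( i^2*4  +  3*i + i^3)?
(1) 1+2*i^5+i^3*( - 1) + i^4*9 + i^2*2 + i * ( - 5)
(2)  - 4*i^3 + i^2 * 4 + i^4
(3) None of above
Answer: 3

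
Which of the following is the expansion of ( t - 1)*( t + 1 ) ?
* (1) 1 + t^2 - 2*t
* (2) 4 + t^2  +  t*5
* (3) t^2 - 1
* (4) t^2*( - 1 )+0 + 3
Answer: 3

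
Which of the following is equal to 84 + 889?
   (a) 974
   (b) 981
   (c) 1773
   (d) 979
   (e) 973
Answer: e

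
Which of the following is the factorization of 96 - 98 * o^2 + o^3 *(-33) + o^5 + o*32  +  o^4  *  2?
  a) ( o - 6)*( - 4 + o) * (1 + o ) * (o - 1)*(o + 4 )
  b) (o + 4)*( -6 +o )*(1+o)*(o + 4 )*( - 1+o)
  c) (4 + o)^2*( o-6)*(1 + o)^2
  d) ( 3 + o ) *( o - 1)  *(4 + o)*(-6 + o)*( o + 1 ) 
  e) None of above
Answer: b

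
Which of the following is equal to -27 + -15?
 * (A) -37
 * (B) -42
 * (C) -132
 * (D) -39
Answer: B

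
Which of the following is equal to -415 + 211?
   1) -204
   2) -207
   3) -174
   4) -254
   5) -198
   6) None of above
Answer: 1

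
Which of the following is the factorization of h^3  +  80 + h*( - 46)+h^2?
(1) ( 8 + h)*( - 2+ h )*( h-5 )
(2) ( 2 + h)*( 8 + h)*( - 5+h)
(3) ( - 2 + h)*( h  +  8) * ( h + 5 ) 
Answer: 1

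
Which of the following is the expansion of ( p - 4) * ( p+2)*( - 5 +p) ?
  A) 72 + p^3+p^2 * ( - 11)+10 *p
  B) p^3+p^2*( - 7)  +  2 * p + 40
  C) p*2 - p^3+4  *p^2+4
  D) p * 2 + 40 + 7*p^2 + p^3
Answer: B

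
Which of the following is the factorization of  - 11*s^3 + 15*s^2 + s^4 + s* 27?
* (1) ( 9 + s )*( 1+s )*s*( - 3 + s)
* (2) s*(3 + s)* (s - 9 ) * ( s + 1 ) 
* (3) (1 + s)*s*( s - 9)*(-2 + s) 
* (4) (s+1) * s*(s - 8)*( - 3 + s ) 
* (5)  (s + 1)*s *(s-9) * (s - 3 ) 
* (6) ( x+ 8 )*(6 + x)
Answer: 5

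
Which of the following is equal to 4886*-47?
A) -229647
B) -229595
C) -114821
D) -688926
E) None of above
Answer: E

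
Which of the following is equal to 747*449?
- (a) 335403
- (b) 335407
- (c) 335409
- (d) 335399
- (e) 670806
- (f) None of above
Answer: a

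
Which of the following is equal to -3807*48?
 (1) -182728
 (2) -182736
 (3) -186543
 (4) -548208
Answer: 2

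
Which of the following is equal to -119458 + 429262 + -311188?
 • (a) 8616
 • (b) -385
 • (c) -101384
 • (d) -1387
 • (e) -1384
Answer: e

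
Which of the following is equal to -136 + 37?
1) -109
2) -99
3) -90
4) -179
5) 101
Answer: 2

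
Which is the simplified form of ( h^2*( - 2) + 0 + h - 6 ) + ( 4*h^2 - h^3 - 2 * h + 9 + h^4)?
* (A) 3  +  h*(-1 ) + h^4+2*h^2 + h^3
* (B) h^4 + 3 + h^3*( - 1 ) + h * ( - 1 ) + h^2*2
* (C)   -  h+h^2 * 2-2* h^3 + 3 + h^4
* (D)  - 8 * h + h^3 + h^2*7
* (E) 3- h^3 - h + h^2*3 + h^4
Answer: B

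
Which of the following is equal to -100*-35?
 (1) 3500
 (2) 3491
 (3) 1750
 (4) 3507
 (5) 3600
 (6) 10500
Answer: 1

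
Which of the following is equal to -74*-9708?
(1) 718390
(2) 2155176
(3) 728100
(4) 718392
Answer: 4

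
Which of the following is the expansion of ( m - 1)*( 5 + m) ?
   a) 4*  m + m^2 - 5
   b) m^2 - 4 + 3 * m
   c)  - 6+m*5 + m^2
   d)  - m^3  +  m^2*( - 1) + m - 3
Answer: a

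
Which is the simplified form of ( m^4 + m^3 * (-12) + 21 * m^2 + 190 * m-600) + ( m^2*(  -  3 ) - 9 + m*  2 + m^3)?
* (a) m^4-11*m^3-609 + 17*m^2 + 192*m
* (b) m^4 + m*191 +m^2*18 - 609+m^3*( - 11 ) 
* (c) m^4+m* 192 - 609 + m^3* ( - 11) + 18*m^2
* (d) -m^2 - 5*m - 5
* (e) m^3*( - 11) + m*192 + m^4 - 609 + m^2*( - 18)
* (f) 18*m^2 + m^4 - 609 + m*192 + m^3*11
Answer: c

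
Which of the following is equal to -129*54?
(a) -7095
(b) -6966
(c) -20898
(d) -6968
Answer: b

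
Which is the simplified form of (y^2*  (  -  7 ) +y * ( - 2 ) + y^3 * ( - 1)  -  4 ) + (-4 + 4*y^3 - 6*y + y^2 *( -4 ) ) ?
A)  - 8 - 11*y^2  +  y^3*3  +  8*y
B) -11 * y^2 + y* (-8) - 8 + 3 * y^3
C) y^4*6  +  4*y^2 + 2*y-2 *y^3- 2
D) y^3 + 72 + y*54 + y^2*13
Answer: B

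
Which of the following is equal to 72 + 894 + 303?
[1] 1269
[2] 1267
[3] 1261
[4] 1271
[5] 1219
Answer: 1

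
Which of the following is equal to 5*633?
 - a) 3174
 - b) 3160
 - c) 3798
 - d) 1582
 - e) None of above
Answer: e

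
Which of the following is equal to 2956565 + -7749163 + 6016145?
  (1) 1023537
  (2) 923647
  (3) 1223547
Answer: 3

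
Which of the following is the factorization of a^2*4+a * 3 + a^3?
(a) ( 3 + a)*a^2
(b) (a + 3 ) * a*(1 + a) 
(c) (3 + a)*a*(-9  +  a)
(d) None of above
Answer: b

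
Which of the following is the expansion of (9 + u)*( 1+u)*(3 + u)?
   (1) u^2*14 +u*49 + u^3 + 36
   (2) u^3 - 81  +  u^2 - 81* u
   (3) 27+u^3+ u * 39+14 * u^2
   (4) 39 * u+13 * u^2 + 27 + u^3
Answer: 4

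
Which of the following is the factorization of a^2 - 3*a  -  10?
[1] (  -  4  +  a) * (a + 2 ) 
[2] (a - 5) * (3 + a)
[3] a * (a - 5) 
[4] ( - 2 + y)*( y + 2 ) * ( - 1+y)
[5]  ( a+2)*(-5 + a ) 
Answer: 5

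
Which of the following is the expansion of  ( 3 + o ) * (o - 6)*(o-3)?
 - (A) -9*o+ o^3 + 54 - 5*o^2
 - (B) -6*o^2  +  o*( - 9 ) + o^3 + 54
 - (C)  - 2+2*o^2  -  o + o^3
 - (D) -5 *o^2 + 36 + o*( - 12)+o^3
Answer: B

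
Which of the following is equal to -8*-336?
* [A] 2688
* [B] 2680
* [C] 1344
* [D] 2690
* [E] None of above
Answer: A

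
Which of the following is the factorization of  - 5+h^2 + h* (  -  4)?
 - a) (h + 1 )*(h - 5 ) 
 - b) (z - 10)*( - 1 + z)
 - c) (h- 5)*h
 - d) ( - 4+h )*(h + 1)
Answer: a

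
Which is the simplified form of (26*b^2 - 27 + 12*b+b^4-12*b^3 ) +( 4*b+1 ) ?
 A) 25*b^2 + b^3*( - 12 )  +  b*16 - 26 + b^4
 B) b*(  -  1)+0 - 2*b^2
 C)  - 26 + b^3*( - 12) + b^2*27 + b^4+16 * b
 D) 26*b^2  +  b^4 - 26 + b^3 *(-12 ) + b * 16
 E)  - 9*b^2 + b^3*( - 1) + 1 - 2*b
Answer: D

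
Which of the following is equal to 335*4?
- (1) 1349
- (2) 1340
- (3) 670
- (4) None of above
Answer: 2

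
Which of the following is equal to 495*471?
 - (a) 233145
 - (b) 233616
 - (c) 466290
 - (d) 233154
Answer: a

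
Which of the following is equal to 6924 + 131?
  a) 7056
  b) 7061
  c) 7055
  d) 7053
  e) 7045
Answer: c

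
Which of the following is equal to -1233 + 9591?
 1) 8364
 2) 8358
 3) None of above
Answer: 2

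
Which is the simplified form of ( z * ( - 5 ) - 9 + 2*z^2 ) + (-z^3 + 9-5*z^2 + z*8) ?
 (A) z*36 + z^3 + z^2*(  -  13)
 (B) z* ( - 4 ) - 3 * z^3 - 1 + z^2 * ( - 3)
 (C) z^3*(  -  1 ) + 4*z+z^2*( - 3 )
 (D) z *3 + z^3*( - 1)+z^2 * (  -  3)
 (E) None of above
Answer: D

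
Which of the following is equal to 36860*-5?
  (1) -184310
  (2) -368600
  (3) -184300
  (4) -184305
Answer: 3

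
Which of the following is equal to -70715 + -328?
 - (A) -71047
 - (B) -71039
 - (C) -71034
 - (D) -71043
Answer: D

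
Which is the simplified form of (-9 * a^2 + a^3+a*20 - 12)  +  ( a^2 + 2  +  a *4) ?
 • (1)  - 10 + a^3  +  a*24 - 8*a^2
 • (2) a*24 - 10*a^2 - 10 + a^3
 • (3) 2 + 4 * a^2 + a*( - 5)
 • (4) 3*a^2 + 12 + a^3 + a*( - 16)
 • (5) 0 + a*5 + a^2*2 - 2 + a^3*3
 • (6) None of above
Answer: 1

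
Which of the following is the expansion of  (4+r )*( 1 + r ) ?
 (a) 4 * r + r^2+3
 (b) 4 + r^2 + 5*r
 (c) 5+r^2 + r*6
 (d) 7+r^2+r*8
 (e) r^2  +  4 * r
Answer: b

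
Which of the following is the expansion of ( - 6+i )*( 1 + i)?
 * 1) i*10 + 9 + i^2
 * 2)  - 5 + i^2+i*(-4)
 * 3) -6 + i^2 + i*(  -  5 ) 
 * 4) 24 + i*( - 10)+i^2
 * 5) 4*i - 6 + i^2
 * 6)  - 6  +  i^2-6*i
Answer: 3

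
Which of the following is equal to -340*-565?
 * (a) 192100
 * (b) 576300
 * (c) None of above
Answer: a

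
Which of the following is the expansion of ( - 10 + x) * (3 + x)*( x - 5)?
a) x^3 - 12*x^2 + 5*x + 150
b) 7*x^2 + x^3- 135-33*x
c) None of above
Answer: a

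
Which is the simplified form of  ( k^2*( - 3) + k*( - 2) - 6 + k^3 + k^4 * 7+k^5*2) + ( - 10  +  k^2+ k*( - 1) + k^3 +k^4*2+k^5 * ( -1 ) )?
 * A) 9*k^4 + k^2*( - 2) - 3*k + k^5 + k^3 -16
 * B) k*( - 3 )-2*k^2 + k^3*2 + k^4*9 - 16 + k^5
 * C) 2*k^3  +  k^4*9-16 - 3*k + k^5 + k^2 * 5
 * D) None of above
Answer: B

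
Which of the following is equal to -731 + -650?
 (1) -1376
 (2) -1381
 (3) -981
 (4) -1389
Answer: 2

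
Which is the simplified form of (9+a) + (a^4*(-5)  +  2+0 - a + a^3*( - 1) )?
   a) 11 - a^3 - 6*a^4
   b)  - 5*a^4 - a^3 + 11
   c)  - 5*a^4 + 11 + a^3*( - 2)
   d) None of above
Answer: b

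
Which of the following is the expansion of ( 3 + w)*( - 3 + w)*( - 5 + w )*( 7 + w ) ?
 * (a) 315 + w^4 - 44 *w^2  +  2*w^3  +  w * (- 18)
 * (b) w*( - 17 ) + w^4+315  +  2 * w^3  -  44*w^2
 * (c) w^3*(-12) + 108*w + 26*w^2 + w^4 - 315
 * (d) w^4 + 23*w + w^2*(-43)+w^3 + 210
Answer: a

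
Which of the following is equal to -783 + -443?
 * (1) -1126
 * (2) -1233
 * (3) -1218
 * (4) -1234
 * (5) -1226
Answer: 5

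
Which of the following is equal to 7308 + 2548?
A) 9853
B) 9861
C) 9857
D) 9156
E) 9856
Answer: E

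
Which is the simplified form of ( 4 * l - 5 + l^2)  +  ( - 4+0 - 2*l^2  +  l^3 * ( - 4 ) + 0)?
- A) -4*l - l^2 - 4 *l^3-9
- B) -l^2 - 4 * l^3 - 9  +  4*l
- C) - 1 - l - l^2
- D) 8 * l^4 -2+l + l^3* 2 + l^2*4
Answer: B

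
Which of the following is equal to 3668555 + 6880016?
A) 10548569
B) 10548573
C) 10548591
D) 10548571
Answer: D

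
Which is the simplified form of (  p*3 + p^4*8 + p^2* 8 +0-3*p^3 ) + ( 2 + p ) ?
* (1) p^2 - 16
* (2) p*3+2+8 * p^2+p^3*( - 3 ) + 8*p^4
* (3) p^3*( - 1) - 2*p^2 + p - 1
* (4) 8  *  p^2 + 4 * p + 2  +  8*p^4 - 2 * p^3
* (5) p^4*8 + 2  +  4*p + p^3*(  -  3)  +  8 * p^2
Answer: 5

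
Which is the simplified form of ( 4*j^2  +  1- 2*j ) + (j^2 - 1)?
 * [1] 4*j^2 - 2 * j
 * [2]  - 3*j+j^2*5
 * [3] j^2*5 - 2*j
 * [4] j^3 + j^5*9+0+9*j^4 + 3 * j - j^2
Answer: 3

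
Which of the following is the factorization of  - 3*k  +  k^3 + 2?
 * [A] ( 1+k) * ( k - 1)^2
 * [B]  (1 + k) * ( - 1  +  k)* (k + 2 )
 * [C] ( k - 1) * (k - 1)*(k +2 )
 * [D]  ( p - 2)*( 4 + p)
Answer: C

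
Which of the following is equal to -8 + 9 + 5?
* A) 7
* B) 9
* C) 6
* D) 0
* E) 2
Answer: C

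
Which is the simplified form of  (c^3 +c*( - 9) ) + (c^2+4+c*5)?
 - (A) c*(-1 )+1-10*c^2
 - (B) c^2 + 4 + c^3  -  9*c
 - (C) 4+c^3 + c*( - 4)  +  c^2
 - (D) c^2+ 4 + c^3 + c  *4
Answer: C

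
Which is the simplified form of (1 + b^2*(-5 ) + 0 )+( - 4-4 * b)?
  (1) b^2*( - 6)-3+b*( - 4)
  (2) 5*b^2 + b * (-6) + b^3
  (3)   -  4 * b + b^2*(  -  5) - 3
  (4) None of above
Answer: 3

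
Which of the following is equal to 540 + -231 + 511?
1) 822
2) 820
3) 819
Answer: 2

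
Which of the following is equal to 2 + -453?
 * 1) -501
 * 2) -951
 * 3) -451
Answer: 3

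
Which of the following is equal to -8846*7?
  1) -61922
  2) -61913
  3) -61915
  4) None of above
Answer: 1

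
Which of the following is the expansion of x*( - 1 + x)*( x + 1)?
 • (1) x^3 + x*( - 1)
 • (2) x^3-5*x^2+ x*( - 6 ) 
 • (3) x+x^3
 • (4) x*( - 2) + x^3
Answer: 1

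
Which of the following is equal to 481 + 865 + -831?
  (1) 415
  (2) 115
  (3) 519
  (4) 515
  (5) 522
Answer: 4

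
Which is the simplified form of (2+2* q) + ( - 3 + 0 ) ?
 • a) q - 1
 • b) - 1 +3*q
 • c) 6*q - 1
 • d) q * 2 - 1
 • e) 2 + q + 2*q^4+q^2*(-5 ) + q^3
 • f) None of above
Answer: d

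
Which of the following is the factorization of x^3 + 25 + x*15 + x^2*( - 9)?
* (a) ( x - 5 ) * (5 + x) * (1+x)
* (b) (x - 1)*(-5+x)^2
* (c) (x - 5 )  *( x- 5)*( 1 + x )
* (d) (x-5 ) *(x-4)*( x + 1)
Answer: c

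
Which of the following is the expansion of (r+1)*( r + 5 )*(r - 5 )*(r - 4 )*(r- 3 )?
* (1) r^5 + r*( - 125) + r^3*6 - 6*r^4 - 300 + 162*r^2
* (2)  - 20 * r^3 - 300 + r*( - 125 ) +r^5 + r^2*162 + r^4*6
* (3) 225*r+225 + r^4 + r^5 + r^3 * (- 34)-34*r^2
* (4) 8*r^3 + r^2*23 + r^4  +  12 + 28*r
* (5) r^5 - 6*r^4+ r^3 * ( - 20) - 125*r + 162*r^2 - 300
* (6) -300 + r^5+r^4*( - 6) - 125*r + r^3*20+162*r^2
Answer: 5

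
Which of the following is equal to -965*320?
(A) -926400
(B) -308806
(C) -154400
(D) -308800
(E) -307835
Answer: D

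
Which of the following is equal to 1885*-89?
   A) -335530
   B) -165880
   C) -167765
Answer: C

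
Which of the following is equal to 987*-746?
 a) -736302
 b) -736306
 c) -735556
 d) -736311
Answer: a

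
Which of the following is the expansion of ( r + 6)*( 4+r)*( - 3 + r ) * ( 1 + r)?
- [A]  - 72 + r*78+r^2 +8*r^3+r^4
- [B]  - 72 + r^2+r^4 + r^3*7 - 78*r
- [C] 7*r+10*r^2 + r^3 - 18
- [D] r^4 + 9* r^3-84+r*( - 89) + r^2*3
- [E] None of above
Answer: E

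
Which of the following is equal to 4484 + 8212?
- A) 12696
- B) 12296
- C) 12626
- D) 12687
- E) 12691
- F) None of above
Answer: A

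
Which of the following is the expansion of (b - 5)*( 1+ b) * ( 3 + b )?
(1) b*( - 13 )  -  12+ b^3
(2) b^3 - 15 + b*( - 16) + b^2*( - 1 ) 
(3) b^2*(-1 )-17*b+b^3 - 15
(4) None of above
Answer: 3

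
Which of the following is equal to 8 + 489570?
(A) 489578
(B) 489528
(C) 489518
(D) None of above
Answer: A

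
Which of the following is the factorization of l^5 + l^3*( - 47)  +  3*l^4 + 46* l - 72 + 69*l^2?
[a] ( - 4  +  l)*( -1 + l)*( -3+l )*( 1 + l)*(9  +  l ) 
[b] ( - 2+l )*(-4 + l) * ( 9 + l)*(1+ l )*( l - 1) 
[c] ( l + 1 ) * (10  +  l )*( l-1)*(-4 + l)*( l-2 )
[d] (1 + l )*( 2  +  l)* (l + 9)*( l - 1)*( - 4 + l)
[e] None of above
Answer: b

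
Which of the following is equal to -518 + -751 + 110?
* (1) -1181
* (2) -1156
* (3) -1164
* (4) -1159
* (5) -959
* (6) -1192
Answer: 4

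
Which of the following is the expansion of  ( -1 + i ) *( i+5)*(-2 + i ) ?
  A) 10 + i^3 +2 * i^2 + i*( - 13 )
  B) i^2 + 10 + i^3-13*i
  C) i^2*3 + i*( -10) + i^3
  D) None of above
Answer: A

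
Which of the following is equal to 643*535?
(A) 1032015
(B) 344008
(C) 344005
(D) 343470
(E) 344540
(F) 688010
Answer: C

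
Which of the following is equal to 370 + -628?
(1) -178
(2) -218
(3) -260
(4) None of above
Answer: 4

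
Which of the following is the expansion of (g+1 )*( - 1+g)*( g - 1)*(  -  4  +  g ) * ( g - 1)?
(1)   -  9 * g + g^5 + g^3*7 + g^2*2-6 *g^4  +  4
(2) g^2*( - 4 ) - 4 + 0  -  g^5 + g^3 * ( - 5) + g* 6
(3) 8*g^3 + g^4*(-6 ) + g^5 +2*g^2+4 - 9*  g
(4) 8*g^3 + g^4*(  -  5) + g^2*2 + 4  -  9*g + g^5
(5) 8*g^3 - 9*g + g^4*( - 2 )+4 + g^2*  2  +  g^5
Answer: 3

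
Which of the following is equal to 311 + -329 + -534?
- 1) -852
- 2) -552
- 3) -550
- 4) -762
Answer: 2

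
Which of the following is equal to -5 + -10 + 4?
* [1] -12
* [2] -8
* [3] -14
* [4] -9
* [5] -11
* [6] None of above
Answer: 5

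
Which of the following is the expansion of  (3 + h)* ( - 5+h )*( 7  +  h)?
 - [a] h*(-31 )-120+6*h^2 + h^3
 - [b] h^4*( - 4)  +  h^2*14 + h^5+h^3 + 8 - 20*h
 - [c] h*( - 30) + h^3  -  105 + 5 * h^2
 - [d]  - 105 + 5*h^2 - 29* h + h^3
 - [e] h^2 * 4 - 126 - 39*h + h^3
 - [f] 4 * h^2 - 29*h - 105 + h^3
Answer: d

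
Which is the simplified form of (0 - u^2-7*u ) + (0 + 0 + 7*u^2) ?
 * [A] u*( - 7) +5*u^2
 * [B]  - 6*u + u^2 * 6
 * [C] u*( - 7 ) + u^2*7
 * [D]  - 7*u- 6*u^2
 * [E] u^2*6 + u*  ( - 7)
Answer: E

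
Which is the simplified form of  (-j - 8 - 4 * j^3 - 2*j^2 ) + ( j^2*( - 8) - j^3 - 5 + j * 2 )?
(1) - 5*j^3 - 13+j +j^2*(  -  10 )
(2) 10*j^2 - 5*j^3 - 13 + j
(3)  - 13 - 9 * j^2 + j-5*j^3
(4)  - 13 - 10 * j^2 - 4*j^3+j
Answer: 1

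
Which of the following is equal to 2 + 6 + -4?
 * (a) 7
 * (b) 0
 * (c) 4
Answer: c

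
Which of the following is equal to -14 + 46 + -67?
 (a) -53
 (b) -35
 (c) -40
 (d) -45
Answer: b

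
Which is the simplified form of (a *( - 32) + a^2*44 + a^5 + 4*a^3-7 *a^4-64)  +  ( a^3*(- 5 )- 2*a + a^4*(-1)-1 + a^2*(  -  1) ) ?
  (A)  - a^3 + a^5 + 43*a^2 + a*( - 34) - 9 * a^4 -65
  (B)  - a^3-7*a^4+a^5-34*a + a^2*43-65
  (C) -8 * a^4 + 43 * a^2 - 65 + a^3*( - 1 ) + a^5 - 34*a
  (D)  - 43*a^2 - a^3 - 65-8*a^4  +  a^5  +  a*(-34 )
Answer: C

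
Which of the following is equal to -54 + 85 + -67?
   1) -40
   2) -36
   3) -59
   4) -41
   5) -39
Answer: 2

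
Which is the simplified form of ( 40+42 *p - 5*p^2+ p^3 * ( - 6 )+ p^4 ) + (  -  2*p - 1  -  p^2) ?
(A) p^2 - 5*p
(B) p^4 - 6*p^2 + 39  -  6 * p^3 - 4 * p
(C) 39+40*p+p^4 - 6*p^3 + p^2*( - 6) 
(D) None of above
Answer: C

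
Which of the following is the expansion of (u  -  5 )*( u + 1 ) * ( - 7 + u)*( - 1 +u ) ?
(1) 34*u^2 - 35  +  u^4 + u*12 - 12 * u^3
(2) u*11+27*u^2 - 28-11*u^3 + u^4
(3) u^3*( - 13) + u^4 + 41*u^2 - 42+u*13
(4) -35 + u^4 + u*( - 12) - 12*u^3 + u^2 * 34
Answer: 1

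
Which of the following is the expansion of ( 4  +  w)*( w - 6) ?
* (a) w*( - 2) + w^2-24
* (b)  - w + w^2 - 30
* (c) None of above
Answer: a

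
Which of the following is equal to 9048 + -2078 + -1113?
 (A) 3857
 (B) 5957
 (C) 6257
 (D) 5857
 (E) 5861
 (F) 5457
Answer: D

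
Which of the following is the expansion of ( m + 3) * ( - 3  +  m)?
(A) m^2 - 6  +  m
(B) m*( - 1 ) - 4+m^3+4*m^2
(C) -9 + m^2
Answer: C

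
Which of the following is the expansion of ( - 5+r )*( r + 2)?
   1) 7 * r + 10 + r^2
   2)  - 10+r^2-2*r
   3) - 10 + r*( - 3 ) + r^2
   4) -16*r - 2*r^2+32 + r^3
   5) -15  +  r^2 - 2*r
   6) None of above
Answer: 3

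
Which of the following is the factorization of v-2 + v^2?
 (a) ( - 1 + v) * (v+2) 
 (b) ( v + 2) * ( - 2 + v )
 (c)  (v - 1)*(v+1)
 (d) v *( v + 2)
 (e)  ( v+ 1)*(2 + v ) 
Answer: a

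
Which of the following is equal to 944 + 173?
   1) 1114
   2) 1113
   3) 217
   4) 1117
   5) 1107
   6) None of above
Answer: 4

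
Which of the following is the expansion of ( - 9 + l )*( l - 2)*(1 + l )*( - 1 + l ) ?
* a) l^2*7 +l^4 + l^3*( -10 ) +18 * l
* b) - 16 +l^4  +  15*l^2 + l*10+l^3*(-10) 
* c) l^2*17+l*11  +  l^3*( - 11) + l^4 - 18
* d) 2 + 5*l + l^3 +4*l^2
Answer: c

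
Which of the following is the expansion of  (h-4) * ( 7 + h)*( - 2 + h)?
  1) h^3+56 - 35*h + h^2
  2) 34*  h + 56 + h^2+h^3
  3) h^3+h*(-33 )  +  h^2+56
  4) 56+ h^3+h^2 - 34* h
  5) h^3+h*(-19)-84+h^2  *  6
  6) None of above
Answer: 4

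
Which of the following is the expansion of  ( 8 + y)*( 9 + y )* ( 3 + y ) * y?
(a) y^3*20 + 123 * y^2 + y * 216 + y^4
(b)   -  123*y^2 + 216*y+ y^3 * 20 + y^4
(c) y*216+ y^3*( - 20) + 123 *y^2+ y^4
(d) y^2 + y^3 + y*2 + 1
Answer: a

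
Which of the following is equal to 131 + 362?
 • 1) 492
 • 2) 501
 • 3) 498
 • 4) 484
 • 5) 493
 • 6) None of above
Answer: 5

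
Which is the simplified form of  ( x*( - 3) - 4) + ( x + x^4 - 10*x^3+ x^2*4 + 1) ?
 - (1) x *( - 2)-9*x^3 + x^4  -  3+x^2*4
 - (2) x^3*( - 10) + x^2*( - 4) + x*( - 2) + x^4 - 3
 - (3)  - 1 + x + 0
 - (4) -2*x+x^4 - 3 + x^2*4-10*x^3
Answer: 4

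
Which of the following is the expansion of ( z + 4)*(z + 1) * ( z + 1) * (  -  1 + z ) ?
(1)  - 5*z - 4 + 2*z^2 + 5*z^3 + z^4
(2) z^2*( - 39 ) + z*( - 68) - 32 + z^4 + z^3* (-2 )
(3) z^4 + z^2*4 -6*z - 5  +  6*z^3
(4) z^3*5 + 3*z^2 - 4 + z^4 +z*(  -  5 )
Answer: 4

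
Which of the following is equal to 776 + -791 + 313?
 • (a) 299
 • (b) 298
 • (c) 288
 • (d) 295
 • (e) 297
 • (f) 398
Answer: b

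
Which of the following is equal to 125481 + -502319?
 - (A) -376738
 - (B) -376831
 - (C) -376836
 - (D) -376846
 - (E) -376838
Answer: E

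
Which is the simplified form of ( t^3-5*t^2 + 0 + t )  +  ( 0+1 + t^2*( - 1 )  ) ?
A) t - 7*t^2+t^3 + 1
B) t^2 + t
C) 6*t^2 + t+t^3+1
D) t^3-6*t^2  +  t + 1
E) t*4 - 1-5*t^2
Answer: D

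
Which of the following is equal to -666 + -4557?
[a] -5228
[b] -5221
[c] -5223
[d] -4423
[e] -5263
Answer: c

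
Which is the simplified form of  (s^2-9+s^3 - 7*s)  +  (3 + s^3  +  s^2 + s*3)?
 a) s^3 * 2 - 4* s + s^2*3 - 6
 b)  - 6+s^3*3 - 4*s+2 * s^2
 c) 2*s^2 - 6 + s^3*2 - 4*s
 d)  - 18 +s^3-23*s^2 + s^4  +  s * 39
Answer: c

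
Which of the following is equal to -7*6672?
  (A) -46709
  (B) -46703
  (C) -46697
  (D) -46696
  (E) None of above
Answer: E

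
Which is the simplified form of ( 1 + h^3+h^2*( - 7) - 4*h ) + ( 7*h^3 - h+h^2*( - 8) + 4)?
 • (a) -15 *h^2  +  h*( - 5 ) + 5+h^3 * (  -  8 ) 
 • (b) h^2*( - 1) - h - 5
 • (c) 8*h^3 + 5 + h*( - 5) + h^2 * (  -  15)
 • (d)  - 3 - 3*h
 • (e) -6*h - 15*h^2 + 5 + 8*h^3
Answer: c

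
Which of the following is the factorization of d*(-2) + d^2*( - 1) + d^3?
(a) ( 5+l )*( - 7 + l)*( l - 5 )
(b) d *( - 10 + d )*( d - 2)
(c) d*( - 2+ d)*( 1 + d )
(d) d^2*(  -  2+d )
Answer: c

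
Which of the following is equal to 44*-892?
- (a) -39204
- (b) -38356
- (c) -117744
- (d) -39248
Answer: d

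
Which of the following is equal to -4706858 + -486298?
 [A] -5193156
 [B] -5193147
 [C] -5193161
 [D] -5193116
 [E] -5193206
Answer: A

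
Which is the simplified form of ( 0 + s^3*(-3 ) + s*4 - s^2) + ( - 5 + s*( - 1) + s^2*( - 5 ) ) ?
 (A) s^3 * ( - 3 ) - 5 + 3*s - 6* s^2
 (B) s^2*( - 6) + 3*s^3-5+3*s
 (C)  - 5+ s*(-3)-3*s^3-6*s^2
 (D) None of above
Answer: A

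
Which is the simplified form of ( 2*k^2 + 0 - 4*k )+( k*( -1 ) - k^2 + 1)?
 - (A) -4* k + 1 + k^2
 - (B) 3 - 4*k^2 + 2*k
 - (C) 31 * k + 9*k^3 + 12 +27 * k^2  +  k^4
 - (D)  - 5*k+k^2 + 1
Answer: D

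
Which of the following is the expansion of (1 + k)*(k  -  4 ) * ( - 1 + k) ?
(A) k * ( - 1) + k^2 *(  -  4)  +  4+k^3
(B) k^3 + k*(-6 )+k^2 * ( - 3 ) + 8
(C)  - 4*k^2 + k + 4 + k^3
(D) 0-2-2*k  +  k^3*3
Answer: A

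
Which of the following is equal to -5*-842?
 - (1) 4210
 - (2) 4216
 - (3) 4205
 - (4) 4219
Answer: 1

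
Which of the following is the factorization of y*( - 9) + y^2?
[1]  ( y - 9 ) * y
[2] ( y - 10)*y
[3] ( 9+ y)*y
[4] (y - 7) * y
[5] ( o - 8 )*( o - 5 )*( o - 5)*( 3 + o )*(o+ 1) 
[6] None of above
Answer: 1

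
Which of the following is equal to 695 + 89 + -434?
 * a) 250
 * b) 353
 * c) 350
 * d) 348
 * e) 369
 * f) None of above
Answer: c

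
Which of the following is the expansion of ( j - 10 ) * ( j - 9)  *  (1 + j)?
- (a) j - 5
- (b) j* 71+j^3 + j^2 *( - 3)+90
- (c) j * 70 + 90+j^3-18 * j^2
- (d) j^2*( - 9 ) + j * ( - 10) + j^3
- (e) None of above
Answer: e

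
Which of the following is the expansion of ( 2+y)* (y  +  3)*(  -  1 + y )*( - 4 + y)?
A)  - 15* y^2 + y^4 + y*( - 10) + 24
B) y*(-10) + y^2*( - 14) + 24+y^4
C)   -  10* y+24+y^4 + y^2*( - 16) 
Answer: A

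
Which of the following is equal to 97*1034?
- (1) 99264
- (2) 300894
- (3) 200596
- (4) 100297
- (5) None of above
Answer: 5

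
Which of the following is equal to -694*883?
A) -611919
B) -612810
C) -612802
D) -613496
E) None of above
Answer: C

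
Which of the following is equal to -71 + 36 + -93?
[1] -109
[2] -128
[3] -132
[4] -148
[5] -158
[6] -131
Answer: 2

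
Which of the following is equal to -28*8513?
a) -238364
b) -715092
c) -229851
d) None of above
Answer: a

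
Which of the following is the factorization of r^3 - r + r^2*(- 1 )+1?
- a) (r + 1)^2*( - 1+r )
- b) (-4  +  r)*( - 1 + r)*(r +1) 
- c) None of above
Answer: c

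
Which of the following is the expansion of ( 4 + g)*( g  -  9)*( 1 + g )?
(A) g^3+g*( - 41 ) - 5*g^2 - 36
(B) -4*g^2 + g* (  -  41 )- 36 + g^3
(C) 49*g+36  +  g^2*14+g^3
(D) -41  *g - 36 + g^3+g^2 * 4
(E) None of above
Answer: B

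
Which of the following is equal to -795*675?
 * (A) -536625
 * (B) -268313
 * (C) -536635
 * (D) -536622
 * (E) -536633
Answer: A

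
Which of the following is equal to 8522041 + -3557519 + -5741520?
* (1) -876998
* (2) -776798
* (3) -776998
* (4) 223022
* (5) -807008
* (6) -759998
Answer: 3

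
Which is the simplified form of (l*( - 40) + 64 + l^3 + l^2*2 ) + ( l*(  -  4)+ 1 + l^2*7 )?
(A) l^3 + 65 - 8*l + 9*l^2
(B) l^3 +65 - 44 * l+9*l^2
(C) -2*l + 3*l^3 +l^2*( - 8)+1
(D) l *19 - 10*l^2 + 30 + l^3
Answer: B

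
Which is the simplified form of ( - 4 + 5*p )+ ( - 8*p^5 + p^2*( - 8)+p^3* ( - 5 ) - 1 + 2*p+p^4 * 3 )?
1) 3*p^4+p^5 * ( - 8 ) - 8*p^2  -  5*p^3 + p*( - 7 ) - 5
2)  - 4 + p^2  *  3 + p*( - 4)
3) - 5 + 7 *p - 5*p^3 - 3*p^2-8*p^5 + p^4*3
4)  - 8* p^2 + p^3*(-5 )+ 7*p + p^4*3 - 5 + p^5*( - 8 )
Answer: 4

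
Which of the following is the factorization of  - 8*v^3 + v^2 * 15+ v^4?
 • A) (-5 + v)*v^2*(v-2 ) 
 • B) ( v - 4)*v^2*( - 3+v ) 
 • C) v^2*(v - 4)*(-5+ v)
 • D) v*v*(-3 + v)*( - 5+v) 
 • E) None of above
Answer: D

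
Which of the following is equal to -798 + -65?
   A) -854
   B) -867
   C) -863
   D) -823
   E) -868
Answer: C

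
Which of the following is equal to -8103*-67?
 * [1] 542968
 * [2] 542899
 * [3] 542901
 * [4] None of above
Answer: 3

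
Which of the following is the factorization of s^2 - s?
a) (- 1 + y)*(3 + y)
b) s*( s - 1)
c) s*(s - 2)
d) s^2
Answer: b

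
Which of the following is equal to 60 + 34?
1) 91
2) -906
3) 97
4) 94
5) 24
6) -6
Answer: 4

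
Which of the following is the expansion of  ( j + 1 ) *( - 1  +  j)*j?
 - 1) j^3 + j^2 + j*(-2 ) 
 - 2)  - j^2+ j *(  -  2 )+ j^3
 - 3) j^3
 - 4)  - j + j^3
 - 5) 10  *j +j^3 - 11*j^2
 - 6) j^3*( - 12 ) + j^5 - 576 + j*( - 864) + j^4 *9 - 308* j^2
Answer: 4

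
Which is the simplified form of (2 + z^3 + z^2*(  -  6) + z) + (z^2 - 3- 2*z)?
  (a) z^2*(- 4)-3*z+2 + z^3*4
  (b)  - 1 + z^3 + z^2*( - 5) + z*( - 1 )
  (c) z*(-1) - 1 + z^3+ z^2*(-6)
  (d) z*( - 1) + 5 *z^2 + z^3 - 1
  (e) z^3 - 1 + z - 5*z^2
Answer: b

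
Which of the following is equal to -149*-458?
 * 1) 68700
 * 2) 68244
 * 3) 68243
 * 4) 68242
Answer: 4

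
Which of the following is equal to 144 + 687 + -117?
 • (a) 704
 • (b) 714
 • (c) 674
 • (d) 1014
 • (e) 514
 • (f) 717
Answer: b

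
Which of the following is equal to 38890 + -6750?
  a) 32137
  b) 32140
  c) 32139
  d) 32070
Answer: b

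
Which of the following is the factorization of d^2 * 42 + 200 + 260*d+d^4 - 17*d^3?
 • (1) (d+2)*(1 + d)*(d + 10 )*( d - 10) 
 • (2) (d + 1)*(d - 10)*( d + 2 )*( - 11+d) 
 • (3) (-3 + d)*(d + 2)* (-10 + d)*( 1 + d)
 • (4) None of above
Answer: 4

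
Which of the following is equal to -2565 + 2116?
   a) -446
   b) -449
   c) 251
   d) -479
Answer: b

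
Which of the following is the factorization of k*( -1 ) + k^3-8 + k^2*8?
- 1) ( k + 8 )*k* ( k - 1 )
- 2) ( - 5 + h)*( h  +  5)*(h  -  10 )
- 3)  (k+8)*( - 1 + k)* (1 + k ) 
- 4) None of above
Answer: 3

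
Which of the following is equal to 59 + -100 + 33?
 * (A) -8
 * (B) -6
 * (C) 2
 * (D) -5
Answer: A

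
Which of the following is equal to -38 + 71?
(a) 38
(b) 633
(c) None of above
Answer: c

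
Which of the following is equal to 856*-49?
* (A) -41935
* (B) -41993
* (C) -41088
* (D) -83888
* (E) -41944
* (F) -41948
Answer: E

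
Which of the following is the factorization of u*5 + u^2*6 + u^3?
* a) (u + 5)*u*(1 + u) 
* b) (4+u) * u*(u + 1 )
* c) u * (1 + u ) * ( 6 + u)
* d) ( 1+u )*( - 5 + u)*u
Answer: a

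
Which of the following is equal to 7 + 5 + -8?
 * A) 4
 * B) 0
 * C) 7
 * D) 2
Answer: A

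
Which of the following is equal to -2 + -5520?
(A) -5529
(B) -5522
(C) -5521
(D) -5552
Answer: B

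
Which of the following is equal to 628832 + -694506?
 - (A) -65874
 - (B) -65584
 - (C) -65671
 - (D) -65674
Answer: D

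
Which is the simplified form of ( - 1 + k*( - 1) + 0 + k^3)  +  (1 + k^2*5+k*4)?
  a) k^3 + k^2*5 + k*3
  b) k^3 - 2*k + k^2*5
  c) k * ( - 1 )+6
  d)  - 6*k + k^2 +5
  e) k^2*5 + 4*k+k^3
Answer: a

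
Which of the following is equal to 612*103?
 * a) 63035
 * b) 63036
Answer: b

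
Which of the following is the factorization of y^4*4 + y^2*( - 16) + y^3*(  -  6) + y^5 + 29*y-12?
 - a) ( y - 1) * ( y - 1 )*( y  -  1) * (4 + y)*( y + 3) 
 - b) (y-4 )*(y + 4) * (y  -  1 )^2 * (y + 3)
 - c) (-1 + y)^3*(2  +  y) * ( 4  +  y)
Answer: a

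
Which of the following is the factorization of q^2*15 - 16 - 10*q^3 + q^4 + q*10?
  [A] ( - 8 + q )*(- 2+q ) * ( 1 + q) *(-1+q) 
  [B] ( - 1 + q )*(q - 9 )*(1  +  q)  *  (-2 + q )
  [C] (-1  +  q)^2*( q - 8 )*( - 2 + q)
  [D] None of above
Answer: A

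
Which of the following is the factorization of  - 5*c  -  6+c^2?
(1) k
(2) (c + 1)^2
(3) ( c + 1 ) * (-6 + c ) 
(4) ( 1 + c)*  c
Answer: 3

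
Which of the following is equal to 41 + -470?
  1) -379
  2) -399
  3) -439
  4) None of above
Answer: 4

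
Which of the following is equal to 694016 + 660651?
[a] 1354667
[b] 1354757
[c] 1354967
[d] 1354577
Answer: a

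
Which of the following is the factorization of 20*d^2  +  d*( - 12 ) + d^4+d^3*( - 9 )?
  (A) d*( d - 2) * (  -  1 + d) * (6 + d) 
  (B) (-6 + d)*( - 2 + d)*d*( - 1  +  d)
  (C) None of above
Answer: B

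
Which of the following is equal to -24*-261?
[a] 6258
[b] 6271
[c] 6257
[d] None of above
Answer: d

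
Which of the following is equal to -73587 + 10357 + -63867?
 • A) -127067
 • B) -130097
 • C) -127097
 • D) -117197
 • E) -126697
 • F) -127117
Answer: C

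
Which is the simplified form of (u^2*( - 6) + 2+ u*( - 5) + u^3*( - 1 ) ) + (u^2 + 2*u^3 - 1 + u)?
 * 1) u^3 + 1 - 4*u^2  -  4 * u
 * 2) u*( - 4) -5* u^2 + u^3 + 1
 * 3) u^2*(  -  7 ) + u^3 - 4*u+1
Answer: 2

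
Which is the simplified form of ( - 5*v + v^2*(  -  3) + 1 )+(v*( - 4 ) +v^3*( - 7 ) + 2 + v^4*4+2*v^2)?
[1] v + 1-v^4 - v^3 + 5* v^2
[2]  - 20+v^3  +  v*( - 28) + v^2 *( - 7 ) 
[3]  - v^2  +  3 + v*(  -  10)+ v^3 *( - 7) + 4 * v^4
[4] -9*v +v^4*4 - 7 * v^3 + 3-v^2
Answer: 4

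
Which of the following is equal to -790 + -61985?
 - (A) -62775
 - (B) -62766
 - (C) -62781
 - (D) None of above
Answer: A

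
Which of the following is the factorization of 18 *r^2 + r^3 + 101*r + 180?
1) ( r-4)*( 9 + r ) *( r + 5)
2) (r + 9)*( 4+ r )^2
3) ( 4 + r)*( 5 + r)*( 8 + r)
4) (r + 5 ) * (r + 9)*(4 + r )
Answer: 4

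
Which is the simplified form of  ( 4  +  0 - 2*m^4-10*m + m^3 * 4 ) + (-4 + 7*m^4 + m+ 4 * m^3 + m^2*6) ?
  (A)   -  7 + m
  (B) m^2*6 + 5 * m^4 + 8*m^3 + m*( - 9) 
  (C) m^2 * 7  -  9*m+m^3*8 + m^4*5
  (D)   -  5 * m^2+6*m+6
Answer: B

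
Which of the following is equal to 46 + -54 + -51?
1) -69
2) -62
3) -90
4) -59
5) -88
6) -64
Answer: 4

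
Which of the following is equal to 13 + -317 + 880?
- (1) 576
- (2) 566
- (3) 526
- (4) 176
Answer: 1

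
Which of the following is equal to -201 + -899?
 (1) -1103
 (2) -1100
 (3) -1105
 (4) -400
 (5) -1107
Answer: 2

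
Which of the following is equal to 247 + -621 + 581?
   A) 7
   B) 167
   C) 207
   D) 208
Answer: C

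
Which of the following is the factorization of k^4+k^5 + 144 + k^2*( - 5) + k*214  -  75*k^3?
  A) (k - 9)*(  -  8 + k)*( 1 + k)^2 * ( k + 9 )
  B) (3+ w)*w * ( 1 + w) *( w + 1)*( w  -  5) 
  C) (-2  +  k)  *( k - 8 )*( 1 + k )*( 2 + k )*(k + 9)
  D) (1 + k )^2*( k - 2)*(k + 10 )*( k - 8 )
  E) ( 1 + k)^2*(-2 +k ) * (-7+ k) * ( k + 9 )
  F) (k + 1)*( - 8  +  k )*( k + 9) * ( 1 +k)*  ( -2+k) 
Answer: F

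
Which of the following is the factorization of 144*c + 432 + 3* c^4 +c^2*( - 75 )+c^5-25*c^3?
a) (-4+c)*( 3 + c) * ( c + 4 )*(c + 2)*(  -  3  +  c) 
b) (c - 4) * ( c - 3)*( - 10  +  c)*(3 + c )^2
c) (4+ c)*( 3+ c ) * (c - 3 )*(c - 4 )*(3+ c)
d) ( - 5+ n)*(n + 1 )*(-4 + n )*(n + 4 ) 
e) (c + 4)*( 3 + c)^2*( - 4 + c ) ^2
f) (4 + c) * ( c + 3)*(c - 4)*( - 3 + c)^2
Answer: c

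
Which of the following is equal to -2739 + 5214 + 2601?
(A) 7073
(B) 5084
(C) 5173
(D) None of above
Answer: D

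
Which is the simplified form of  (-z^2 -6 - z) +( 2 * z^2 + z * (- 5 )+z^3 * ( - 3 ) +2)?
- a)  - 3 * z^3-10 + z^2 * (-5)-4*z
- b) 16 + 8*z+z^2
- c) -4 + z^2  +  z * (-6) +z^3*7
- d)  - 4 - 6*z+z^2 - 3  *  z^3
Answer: d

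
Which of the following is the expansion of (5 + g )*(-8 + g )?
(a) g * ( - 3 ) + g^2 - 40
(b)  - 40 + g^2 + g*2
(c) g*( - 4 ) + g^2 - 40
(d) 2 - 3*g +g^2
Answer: a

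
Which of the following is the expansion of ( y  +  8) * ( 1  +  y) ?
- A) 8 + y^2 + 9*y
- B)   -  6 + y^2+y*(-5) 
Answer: A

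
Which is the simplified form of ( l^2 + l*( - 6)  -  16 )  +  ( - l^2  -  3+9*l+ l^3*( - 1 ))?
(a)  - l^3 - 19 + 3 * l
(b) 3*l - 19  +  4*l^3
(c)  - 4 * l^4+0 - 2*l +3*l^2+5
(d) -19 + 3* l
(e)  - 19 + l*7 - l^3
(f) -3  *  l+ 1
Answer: a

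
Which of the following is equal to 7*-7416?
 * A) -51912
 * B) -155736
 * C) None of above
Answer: A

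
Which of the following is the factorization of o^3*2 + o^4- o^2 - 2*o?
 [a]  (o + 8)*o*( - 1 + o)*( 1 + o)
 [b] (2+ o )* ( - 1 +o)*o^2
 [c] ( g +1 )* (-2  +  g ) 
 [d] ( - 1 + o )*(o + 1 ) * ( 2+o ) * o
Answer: d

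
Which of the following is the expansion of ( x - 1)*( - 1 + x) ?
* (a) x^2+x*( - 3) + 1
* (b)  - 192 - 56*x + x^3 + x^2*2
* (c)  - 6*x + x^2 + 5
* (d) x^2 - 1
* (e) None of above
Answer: e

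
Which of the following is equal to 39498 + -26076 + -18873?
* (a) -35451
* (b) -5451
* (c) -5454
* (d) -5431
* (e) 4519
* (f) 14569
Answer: b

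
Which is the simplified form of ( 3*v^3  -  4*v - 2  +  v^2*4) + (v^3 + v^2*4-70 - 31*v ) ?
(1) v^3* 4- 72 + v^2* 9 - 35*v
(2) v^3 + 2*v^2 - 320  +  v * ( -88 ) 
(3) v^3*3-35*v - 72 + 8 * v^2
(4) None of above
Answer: 4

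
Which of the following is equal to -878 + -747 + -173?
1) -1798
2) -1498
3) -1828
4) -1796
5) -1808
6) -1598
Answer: 1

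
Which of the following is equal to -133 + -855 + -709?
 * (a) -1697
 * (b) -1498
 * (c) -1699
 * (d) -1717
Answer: a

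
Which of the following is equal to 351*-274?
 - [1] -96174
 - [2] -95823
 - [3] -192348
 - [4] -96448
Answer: 1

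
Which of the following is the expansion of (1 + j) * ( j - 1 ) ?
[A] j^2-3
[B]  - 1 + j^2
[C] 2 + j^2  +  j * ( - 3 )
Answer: B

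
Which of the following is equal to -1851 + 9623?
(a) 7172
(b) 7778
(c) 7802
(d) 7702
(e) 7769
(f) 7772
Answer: f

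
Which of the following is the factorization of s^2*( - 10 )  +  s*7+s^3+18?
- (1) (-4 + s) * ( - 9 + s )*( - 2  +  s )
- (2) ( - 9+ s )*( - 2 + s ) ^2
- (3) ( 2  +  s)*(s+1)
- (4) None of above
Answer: 4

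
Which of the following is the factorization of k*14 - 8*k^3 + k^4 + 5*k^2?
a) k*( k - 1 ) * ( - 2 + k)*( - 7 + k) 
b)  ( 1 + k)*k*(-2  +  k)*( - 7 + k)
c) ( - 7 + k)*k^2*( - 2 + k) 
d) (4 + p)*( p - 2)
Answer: b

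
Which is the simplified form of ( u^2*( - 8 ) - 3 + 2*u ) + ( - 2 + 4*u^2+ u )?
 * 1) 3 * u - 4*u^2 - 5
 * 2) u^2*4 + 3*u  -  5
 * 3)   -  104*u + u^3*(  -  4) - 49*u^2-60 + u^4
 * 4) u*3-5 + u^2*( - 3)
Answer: 1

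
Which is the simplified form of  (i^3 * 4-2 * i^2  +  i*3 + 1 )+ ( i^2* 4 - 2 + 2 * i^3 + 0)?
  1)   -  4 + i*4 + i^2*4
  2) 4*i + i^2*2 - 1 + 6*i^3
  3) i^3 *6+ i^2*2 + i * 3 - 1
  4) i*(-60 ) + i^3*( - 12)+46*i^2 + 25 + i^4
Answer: 3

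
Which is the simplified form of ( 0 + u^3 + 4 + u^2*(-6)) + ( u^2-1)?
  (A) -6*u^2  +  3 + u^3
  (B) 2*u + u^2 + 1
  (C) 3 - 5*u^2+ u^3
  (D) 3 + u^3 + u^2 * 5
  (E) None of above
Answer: C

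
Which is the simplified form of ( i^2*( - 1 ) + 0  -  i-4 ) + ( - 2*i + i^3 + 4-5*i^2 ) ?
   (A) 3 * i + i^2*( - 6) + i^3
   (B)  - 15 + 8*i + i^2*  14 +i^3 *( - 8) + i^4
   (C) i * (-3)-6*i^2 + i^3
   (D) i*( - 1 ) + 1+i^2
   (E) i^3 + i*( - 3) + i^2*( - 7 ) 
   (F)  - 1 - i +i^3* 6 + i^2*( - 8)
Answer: C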